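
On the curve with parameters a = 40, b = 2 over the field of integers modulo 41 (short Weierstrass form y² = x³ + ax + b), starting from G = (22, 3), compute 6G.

Repeated addition: build up to 6G.
2G: tangent at (22, 3): λ = (3·22² + 40)/(2·3) ≡ 16/6. 6⁻¹ ≡ 7 (mod 41), so λ ≡ 16·7 ≡ 30.
  x = λ² - 22 - 22 = 900 - 44 ≡ 36; y = λ·(22 - 36) - 3 ≡ 28. → (36, 28)
3G: (36, 28) + (22, 3). λ = (3 - 28)/(22 - 36) ≡ 16/27 mod 41. 27⁻¹ ≡ 38 (mod 41), so λ ≡ 34.
  x = λ² - 36 - 22 = 1156 - 58 ≡ 32; y = λ·(36 - 32) - 28 ≡ 26. → (32, 26)
4G: (32, 26) + (22, 3). λ = (3 - 26)/(22 - 32) ≡ 18/31 mod 41. 31⁻¹ ≡ 4 (mod 41), so λ ≡ 31.
  x = λ² - 32 - 22 = 961 - 54 ≡ 5; y = λ·(32 - 5) - 26 ≡ 32. → (5, 32)
5G: (5, 32) + (22, 3). λ = (3 - 32)/(22 - 5) ≡ 12/17 mod 41. 17⁻¹ ≡ 29 (mod 41), so λ ≡ 20.
  x = λ² - 5 - 22 = 400 - 27 ≡ 4; y = λ·(5 - 4) - 32 ≡ 29. → (4, 29)
6G: (4, 29) + (22, 3). λ = (3 - 29)/(22 - 4) ≡ 15/18 mod 41. 18⁻¹ ≡ 16 (mod 41) since 18·16 = 288 ≡ 1, so λ ≡ 35.
  x = λ² - 4 - 22 = 1225 - 26 ≡ 10; y = λ·(4 - 10) - 29 ≡ 7. → (10, 7)

(10, 7)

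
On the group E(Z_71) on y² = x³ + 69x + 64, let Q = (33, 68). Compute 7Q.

(66, 34)

Double-and-add on 7 = (111)₂. Start with Q = (33, 68) for the leading 1-bit.
double: tangent at (33, 68): λ = (3·33² + 69)/(2·68) ≡ 70/65. 65⁻¹ ≡ 59 (mod 71) since 65·59 = 3835 ≡ 1, so λ ≡ 70·59 ≡ 12.
  x = λ² - 33 - 33 = 144 - 66 ≡ 7; y = λ·(33 - 7) - 68 ≡ 31. → (7, 31)
add Q: (7, 31) + (33, 68). λ = (68 - 31)/(33 - 7) ≡ 37/26 mod 71. 26⁻¹ ≡ 41 (mod 71) since 26·41 = 1066 ≡ 1, so λ ≡ 26.
  x = λ² - 7 - 33 = 676 - 40 ≡ 68; y = λ·(7 - 68) - 31 ≡ 16. → (68, 16)
double: tangent at (68, 16): λ = (3·68² + 69)/(2·16) ≡ 25/32. 32⁻¹ ≡ 20 (mod 71) since 32·20 = 640 ≡ 1, so λ ≡ 25·20 ≡ 3.
  x = λ² - 68 - 68 = 9 - 136 ≡ 15; y = λ·(68 - 15) - 16 ≡ 1. → (15, 1)
add Q: (15, 1) + (33, 68). λ = (68 - 1)/(33 - 15) ≡ 67/18 mod 71. 18⁻¹ ≡ 4 (mod 71), so λ ≡ 55.
  x = λ² - 15 - 33 = 3025 - 48 ≡ 66; y = λ·(15 - 66) - 1 ≡ 34. → (66, 34)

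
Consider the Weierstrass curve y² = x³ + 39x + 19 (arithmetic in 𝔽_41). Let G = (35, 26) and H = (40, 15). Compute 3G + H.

(12, 1)

First 3G:
Repeated addition: build up to 3G.
2G: tangent at (35, 26): λ = (3·35² + 39)/(2·26) ≡ 24/11. 11⁻¹ ≡ 15 (mod 41), so λ ≡ 24·15 ≡ 32.
  x = λ² - 35 - 35 = 1024 - 70 ≡ 11; y = λ·(35 - 11) - 26 ≡ 4. → (11, 4)
3G: (11, 4) + (35, 26). λ = (26 - 4)/(35 - 11) ≡ 22/24 mod 41. 24⁻¹ ≡ 12 (mod 41), so λ ≡ 18.
  x = λ² - 11 - 35 = 324 - 46 ≡ 32; y = λ·(11 - 32) - 4 ≡ 28. → (32, 28)
3G = (32, 28).
Finally 3G + H:
(32, 28) + (40, 15). λ = (15 - 28)/(40 - 32) ≡ 28/8 mod 41. 8⁻¹ ≡ 36 (mod 41), so λ ≡ 24.
  x = λ² - 32 - 40 = 576 - 72 ≡ 12; y = λ·(32 - 12) - 28 ≡ 1. → (12, 1)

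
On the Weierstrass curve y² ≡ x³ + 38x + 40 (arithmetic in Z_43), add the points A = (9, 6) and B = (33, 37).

(9, 6) + (33, 37). λ = (37 - 6)/(33 - 9) ≡ 31/24 mod 43. 24⁻¹ ≡ 9 (mod 43), so λ ≡ 21.
  x = λ² - 9 - 33 = 441 - 42 ≡ 12; y = λ·(9 - 12) - 6 ≡ 17. → (12, 17)

(12, 17)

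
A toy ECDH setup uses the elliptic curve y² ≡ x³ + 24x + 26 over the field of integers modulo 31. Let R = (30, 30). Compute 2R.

(6, 18)

tangent at (30, 30): λ = (3·30² + 24)/(2·30) ≡ 27/29. 29⁻¹ ≡ 15 (mod 31), so λ ≡ 27·15 ≡ 2.
  x = λ² - 30 - 30 = 4 - 60 ≡ 6; y = λ·(30 - 6) - 30 ≡ 18. → (6, 18)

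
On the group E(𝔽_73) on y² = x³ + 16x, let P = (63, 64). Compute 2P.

(38, 0)

tangent at (63, 64): λ = (3·63² + 16)/(2·64) ≡ 24/55. 55⁻¹ ≡ 4 (mod 73) since 55·4 = 220 ≡ 1, so λ ≡ 24·4 ≡ 23.
  x = λ² - 63 - 63 = 529 - 126 ≡ 38; y = λ·(63 - 38) - 64 ≡ 0. → (38, 0)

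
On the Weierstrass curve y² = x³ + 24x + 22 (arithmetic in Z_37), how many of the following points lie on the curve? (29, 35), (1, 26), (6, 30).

(29, 35): 35² ≡ 4, rhs ≡ 21 → off.
(1, 26): 26² ≡ 10, rhs ≡ 10 → on.
(6, 30): 30² ≡ 12, rhs ≡ 12 → on.

2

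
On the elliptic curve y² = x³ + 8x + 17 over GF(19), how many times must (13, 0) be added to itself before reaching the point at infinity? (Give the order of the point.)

2

2P: (13, 0) + (13, 0): same x and y₁ ≡ -y₂, so the sum is the point at infinity.
2P = the point at infinity, so the order is 2.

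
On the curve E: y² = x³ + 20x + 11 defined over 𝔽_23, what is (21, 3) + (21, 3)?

(12, 22)

tangent at (21, 3): λ = (3·21² + 20)/(2·3) ≡ 9/6. 6⁻¹ ≡ 4 (mod 23), so λ ≡ 9·4 ≡ 13.
  x = λ² - 21 - 21 = 169 - 42 ≡ 12; y = λ·(21 - 12) - 3 ≡ 22. → (12, 22)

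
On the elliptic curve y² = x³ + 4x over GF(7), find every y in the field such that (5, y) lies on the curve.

none

x³ + 4x + 0 = 145 ≡ 5 (mod 7).
5 is a non-residue mod 7; no y exists.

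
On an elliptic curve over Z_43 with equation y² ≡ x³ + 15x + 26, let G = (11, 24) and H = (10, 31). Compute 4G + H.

First 4G:
Double-and-add on 4 = (100)₂. Start with G = (11, 24) for the leading 1-bit.
double: tangent at (11, 24): λ = (3·11² + 15)/(2·24) ≡ 34/5. 5⁻¹ ≡ 26 (mod 43), so λ ≡ 34·26 ≡ 24.
  x = λ² - 11 - 11 = 576 - 22 ≡ 38; y = λ·(11 - 38) - 24 ≡ 16. → (38, 16)
double: tangent at (38, 16): λ = (3·38² + 15)/(2·16) ≡ 4/32. 32⁻¹ ≡ 39 (mod 43) since 32·39 = 1248 ≡ 1, so λ ≡ 4·39 ≡ 27.
  x = λ² - 38 - 38 = 729 - 76 ≡ 8; y = λ·(38 - 8) - 16 ≡ 20. → (8, 20)
4G = (8, 20).
Finally 4G + H:
(8, 20) + (10, 31). λ = (31 - 20)/(10 - 8) ≡ 11/2 mod 43. 2⁻¹ ≡ 22 (mod 43), so λ ≡ 27.
  x = λ² - 8 - 10 = 729 - 18 ≡ 23; y = λ·(8 - 23) - 20 ≡ 5. → (23, 5)

(23, 5)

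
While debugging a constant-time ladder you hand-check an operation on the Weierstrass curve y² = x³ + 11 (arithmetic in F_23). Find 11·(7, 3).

Write G = (7, 3).
Repeated addition: build up to 11G.
2G: tangent at (7, 3): λ = (3·7² + 0)/(2·3) ≡ 9/6. 6⁻¹ ≡ 4 (mod 23), so λ ≡ 9·4 ≡ 13.
  x = λ² - 7 - 7 = 169 - 14 ≡ 17; y = λ·(7 - 17) - 3 ≡ 5. → (17, 5)
3G: (17, 5) + (7, 3). λ = (3 - 5)/(7 - 17) ≡ 21/13 mod 23. 13⁻¹ ≡ 16 (mod 23) since 13·16 = 208 ≡ 1, so λ ≡ 14.
  x = λ² - 17 - 7 = 196 - 24 ≡ 11; y = λ·(17 - 11) - 5 ≡ 10. → (11, 10)
4G: (11, 10) + (7, 3). λ = (3 - 10)/(7 - 11) ≡ 16/19 mod 23. 19⁻¹ ≡ 17 (mod 23), so λ ≡ 19.
  x = λ² - 11 - 7 = 361 - 18 ≡ 21; y = λ·(11 - 21) - 10 ≡ 7. → (21, 7)
5G: (21, 7) + (7, 3). λ = (3 - 7)/(7 - 21) ≡ 19/9 mod 23. 9⁻¹ ≡ 18 (mod 23), so λ ≡ 20.
  x = λ² - 21 - 7 = 400 - 28 ≡ 4; y = λ·(21 - 4) - 7 ≡ 11. → (4, 11)
6G: (4, 11) + (7, 3). λ = (3 - 11)/(7 - 4) ≡ 15/3 mod 23. 3⁻¹ ≡ 8 (mod 23) since 3·8 = 24 ≡ 1, so λ ≡ 5.
  x = λ² - 4 - 7 = 25 - 11 ≡ 14; y = λ·(4 - 14) - 11 ≡ 8. → (14, 8)
7G: (14, 8) + (7, 3). λ = (3 - 8)/(7 - 14) ≡ 18/16 mod 23. 16⁻¹ ≡ 13 (mod 23), so λ ≡ 4.
  x = λ² - 14 - 7 = 16 - 21 ≡ 18; y = λ·(14 - 18) - 8 ≡ 22. → (18, 22)
8G: (18, 22) + (7, 3). λ = (3 - 22)/(7 - 18) ≡ 4/12 mod 23. 12⁻¹ ≡ 2 (mod 23), so λ ≡ 8.
  x = λ² - 18 - 7 = 64 - 25 ≡ 16; y = λ·(18 - 16) - 22 ≡ 17. → (16, 17)
9G: (16, 17) + (7, 3). λ = (3 - 17)/(7 - 16) ≡ 9/14 mod 23. 14⁻¹ ≡ 5 (mod 23), so λ ≡ 22.
  x = λ² - 16 - 7 = 484 - 23 ≡ 1; y = λ·(16 - 1) - 17 ≡ 14. → (1, 14)
10G: (1, 14) + (7, 3). λ = (3 - 14)/(7 - 1) ≡ 12/6 mod 23. 6⁻¹ ≡ 4 (mod 23), so λ ≡ 2.
  x = λ² - 1 - 7 = 4 - 8 ≡ 19; y = λ·(1 - 19) - 14 ≡ 19. → (19, 19)
11G: (19, 19) + (7, 3). λ = (3 - 19)/(7 - 19) ≡ 7/11 mod 23. 11⁻¹ ≡ 21 (mod 23) since 11·21 = 231 ≡ 1, so λ ≡ 9.
  x = λ² - 19 - 7 = 81 - 26 ≡ 9; y = λ·(19 - 9) - 19 ≡ 2. → (9, 2)

(9, 2)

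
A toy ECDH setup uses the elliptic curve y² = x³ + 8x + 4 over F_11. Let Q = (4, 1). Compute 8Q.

Double-and-add on 8 = (1000)₂. Start with Q = (4, 1) for the leading 1-bit.
double: tangent at (4, 1): λ = (3·4² + 8)/(2·1) ≡ 1/2. 2⁻¹ ≡ 6 (mod 11) since 2·6 = 12 ≡ 1, so λ ≡ 1·6 ≡ 6.
  x = λ² - 4 - 4 = 36 - 8 ≡ 6; y = λ·(4 - 6) - 1 ≡ 9. → (6, 9)
double: tangent at (6, 9): λ = (3·6² + 8)/(2·9) ≡ 6/7. 7⁻¹ ≡ 8 (mod 11), so λ ≡ 6·8 ≡ 4.
  x = λ² - 6 - 6 = 16 - 12 ≡ 4; y = λ·(6 - 4) - 9 ≡ 10. → (4, 10)
double: tangent at (4, 10): λ = (3·4² + 8)/(2·10) ≡ 1/9. 9⁻¹ ≡ 5 (mod 11) since 9·5 = 45 ≡ 1, so λ ≡ 1·5 ≡ 5.
  x = λ² - 4 - 4 = 25 - 8 ≡ 6; y = λ·(4 - 6) - 10 ≡ 2. → (6, 2)

(6, 2)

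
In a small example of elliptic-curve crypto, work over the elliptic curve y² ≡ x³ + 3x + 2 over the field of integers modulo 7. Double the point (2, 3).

tangent at (2, 3): λ = (3·2² + 3)/(2·3) ≡ 1/6. 6⁻¹ ≡ 6 (mod 7), so λ ≡ 1·6 ≡ 6.
  x = λ² - 2 - 2 = 36 - 4 ≡ 4; y = λ·(2 - 4) - 3 ≡ 6. → (4, 6)

(4, 6)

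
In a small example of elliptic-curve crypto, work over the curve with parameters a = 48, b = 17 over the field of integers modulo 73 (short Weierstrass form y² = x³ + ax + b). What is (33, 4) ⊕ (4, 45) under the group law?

(33, 4) + (4, 45). λ = (45 - 4)/(4 - 33) ≡ 41/44 mod 73. 44⁻¹ ≡ 5 (mod 73), so λ ≡ 59.
  x = λ² - 33 - 4 = 3481 - 37 ≡ 13; y = λ·(33 - 13) - 4 ≡ 8. → (13, 8)

(13, 8)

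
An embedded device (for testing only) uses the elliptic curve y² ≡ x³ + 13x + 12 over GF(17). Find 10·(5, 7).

O

Write G = (5, 7).
Double-and-add on 10 = (1010)₂. Start with G = (5, 7) for the leading 1-bit.
double: tangent at (5, 7): λ = (3·5² + 13)/(2·7) ≡ 3/14. 14⁻¹ ≡ 11 (mod 17), so λ ≡ 3·11 ≡ 16.
  x = λ² - 5 - 5 = 256 - 10 ≡ 8; y = λ·(5 - 8) - 7 ≡ 13. → (8, 13)
double: tangent at (8, 13): λ = (3·8² + 13)/(2·13) ≡ 1/9. 9⁻¹ ≡ 2 (mod 17) since 9·2 = 18 ≡ 1, so λ ≡ 1·2 ≡ 2.
  x = λ² - 8 - 8 = 4 - 16 ≡ 5; y = λ·(8 - 5) - 13 ≡ 10. → (5, 10)
add G: (5, 10) + (5, 7): same x and y₁ ≡ -y₂, so the sum is 𝒪.
double: 𝒪 + 𝒪 = 𝒪 (identity).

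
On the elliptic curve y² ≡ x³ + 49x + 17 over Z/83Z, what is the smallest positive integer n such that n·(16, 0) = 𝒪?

2

2P: (16, 0) + (16, 0): same x and y₁ ≡ -y₂, so the sum is 𝒪.
2P = 𝒪, so the order is 2.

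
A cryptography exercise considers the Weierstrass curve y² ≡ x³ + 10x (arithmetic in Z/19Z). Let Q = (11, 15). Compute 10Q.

Repeated addition: build up to 10Q.
2Q: tangent at (11, 15): λ = (3·11² + 10)/(2·15) ≡ 12/11. 11⁻¹ ≡ 7 (mod 19) since 11·7 = 77 ≡ 1, so λ ≡ 12·7 ≡ 8.
  x = λ² - 11 - 11 = 64 - 22 ≡ 4; y = λ·(11 - 4) - 15 ≡ 3. → (4, 3)
3Q: (4, 3) + (11, 15). λ = (15 - 3)/(11 - 4) ≡ 12/7 mod 19. 7⁻¹ ≡ 11 (mod 19), so λ ≡ 18.
  x = λ² - 4 - 11 = 324 - 15 ≡ 5; y = λ·(4 - 5) - 3 ≡ 17. → (5, 17)
4Q: (5, 17) + (11, 15). λ = (15 - 17)/(11 - 5) ≡ 17/6 mod 19. 6⁻¹ ≡ 16 (mod 19), so λ ≡ 6.
  x = λ² - 5 - 11 = 36 - 16 ≡ 1; y = λ·(5 - 1) - 17 ≡ 7. → (1, 7)
5Q: (1, 7) + (11, 15). λ = (15 - 7)/(11 - 1) ≡ 8/10 mod 19. 10⁻¹ ≡ 2 (mod 19) since 10·2 = 20 ≡ 1, so λ ≡ 16.
  x = λ² - 1 - 11 = 256 - 12 ≡ 16; y = λ·(1 - 16) - 7 ≡ 0. → (16, 0)
6Q: (16, 0) + (11, 15). λ = (15 - 0)/(11 - 16) ≡ 15/14 mod 19. 14⁻¹ ≡ 15 (mod 19), so λ ≡ 16.
  x = λ² - 16 - 11 = 256 - 27 ≡ 1; y = λ·(16 - 1) - 0 ≡ 12. → (1, 12)
7Q: (1, 12) + (11, 15). λ = (15 - 12)/(11 - 1) ≡ 3/10 mod 19. 10⁻¹ ≡ 2 (mod 19), so λ ≡ 6.
  x = λ² - 1 - 11 = 36 - 12 ≡ 5; y = λ·(1 - 5) - 12 ≡ 2. → (5, 2)
8Q: (5, 2) + (11, 15). λ = (15 - 2)/(11 - 5) ≡ 13/6 mod 19. 6⁻¹ ≡ 16 (mod 19), so λ ≡ 18.
  x = λ² - 5 - 11 = 324 - 16 ≡ 4; y = λ·(5 - 4) - 2 ≡ 16. → (4, 16)
9Q: (4, 16) + (11, 15). λ = (15 - 16)/(11 - 4) ≡ 18/7 mod 19. 7⁻¹ ≡ 11 (mod 19), so λ ≡ 8.
  x = λ² - 4 - 11 = 64 - 15 ≡ 11; y = λ·(4 - 11) - 16 ≡ 4. → (11, 4)
10Q: (11, 4) + (11, 15): same x and y₁ ≡ -y₂, so the sum is ∞.

O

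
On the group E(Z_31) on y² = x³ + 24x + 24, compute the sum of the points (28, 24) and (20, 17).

(23, 23)

(28, 24) + (20, 17). λ = (17 - 24)/(20 - 28) ≡ 24/23 mod 31. 23⁻¹ ≡ 27 (mod 31), so λ ≡ 28.
  x = λ² - 28 - 20 = 784 - 48 ≡ 23; y = λ·(28 - 23) - 24 ≡ 23. → (23, 23)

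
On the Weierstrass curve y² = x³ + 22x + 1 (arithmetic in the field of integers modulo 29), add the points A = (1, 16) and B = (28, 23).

(5, 27)

(1, 16) + (28, 23). λ = (23 - 16)/(28 - 1) ≡ 7/27 mod 29. 27⁻¹ ≡ 14 (mod 29), so λ ≡ 11.
  x = λ² - 1 - 28 = 121 - 29 ≡ 5; y = λ·(1 - 5) - 16 ≡ 27. → (5, 27)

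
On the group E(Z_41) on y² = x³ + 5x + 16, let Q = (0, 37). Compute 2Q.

(10, 0)

tangent at (0, 37): λ = (3·0² + 5)/(2·37) ≡ 5/33. 33⁻¹ ≡ 5 (mod 41) since 33·5 = 165 ≡ 1, so λ ≡ 5·5 ≡ 25.
  x = λ² - 0 - 0 = 625 - 0 ≡ 10; y = λ·(0 - 10) - 37 ≡ 0. → (10, 0)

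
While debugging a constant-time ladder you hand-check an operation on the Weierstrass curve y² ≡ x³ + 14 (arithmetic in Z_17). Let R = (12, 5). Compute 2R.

tangent at (12, 5): λ = (3·12² + 0)/(2·5) ≡ 7/10. 10⁻¹ ≡ 12 (mod 17) since 10·12 = 120 ≡ 1, so λ ≡ 7·12 ≡ 16.
  x = λ² - 12 - 12 = 256 - 24 ≡ 11; y = λ·(12 - 11) - 5 ≡ 11. → (11, 11)

(11, 11)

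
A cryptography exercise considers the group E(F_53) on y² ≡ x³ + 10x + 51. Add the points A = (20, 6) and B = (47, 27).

(20, 6) + (47, 27). λ = (27 - 6)/(47 - 20) ≡ 21/27 mod 53. 27⁻¹ ≡ 2 (mod 53) since 27·2 = 54 ≡ 1, so λ ≡ 42.
  x = λ² - 20 - 47 = 1764 - 67 ≡ 1; y = λ·(20 - 1) - 6 ≡ 50. → (1, 50)

(1, 50)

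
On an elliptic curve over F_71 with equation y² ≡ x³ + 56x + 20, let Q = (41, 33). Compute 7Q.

(30, 4)

Repeated addition: build up to 7Q.
2Q: tangent at (41, 33): λ = (3·41² + 56)/(2·33) ≡ 58/66. 66⁻¹ ≡ 14 (mod 71), so λ ≡ 58·14 ≡ 31.
  x = λ² - 41 - 41 = 961 - 82 ≡ 27; y = λ·(41 - 27) - 33 ≡ 46. → (27, 46)
3Q: (27, 46) + (41, 33). λ = (33 - 46)/(41 - 27) ≡ 58/14 mod 71. 14⁻¹ ≡ 66 (mod 71), so λ ≡ 65.
  x = λ² - 27 - 41 = 4225 - 68 ≡ 39; y = λ·(27 - 39) - 46 ≡ 26. → (39, 26)
4Q: (39, 26) + (41, 33). λ = (33 - 26)/(41 - 39) ≡ 7/2 mod 71. 2⁻¹ ≡ 36 (mod 71), so λ ≡ 39.
  x = λ² - 39 - 41 = 1521 - 80 ≡ 21; y = λ·(39 - 21) - 26 ≡ 37. → (21, 37)
5Q: (21, 37) + (41, 33). λ = (33 - 37)/(41 - 21) ≡ 67/20 mod 71. 20⁻¹ ≡ 32 (mod 71), so λ ≡ 14.
  x = λ² - 21 - 41 = 196 - 62 ≡ 63; y = λ·(21 - 63) - 37 ≡ 14. → (63, 14)
6Q: (63, 14) + (41, 33). λ = (33 - 14)/(41 - 63) ≡ 19/49 mod 71. 49⁻¹ ≡ 29 (mod 71), so λ ≡ 54.
  x = λ² - 63 - 41 = 2916 - 104 ≡ 43; y = λ·(63 - 43) - 14 ≡ 1. → (43, 1)
7Q: (43, 1) + (41, 33). λ = (33 - 1)/(41 - 43) ≡ 32/69 mod 71. 69⁻¹ ≡ 35 (mod 71), so λ ≡ 55.
  x = λ² - 43 - 41 = 3025 - 84 ≡ 30; y = λ·(43 - 30) - 1 ≡ 4. → (30, 4)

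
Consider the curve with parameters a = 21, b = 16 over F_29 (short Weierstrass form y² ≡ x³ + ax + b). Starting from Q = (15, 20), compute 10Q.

(12, 16)

Double-and-add on 10 = (1010)₂. Start with Q = (15, 20) for the leading 1-bit.
double: tangent at (15, 20): λ = (3·15² + 21)/(2·20) ≡ 0/11. 11⁻¹ ≡ 8 (mod 29) since 11·8 = 88 ≡ 1, so λ ≡ 0·8 ≡ 0.
  x = λ² - 15 - 15 = 0 - 30 ≡ 28; y = λ·(15 - 28) - 20 ≡ 9. → (28, 9)
double: tangent at (28, 9): λ = (3·28² + 21)/(2·9) ≡ 24/18. 18⁻¹ ≡ 21 (mod 29), so λ ≡ 24·21 ≡ 11.
  x = λ² - 28 - 28 = 121 - 56 ≡ 7; y = λ·(28 - 7) - 9 ≡ 19. → (7, 19)
add Q: (7, 19) + (15, 20). λ = (20 - 19)/(15 - 7) ≡ 1/8 mod 29. 8⁻¹ ≡ 11 (mod 29) since 8·11 = 88 ≡ 1, so λ ≡ 11.
  x = λ² - 7 - 15 = 121 - 22 ≡ 12; y = λ·(7 - 12) - 19 ≡ 13. → (12, 13)
double: tangent at (12, 13): λ = (3·12² + 21)/(2·13) ≡ 18/26. 26⁻¹ ≡ 19 (mod 29) since 26·19 = 494 ≡ 1, so λ ≡ 18·19 ≡ 23.
  x = λ² - 12 - 12 = 529 - 24 ≡ 12; y = λ·(12 - 12) - 13 ≡ 16. → (12, 16)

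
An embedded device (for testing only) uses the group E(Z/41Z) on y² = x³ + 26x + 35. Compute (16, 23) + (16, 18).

O

The two points share x = 16 and their y-coordinates satisfy 23 + 18 ≡ 0 (mod 41), so they are inverses. Their sum is the point at infinity.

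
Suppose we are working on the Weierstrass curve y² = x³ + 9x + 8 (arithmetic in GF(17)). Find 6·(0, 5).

(2, 0)

Write G = (0, 5).
Double-and-add on 6 = (110)₂. Start with G = (0, 5) for the leading 1-bit.
double: tangent at (0, 5): λ = (3·0² + 9)/(2·5) ≡ 9/10. 10⁻¹ ≡ 12 (mod 17) since 10·12 = 120 ≡ 1, so λ ≡ 9·12 ≡ 6.
  x = λ² - 0 - 0 = 36 - 0 ≡ 2; y = λ·(0 - 2) - 5 ≡ 0. → (2, 0)
add G: (2, 0) + (0, 5). λ = (5 - 0)/(0 - 2) ≡ 5/15 mod 17. 15⁻¹ ≡ 8 (mod 17), so λ ≡ 6.
  x = λ² - 2 - 0 = 36 - 2 ≡ 0; y = λ·(2 - 0) - 0 ≡ 12. → (0, 12)
double: tangent at (0, 12): λ = (3·0² + 9)/(2·12) ≡ 9/7. 7⁻¹ ≡ 5 (mod 17), so λ ≡ 9·5 ≡ 11.
  x = λ² - 0 - 0 = 121 - 0 ≡ 2; y = λ·(0 - 2) - 12 ≡ 0. → (2, 0)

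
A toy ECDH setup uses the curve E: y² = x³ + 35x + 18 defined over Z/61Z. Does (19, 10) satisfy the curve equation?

yes

y² = 10² ≡ 39; x³ + 35x + 18 = 7542 ≡ 39 (mod 61). 39 = 39.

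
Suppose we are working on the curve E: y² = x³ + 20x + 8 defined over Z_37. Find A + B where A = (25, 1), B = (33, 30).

(17, 28)

(25, 1) + (33, 30). λ = (30 - 1)/(33 - 25) ≡ 29/8 mod 37. 8⁻¹ ≡ 14 (mod 37) since 8·14 = 112 ≡ 1, so λ ≡ 36.
  x = λ² - 25 - 33 = 1296 - 58 ≡ 17; y = λ·(25 - 17) - 1 ≡ 28. → (17, 28)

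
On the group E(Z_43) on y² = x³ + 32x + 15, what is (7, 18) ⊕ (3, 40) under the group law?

(7, 18) + (3, 40). λ = (40 - 18)/(3 - 7) ≡ 22/39 mod 43. 39⁻¹ ≡ 32 (mod 43), so λ ≡ 16.
  x = λ² - 7 - 3 = 256 - 10 ≡ 31; y = λ·(7 - 31) - 18 ≡ 28. → (31, 28)

(31, 28)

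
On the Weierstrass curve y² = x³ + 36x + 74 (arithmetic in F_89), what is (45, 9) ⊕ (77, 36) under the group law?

(1, 17)

(45, 9) + (77, 36). λ = (36 - 9)/(77 - 45) ≡ 27/32 mod 89. 32⁻¹ ≡ 64 (mod 89), so λ ≡ 37.
  x = λ² - 45 - 77 = 1369 - 122 ≡ 1; y = λ·(45 - 1) - 9 ≡ 17. → (1, 17)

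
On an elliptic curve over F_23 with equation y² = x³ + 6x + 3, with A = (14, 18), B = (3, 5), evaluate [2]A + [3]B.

(6, 5)

First 2A:
Repeated addition: build up to 2A.
2A: tangent at (14, 18): λ = (3·14² + 6)/(2·18) ≡ 19/13. 13⁻¹ ≡ 16 (mod 23), so λ ≡ 19·16 ≡ 5.
  x = λ² - 14 - 14 = 25 - 28 ≡ 20; y = λ·(14 - 20) - 18 ≡ 21. → (20, 21)
2A = (20, 21).
Next 3B:
Repeated addition: build up to 3B.
2B: tangent at (3, 5): λ = (3·3² + 6)/(2·5) ≡ 10/10. 10⁻¹ ≡ 7 (mod 23), so λ ≡ 10·7 ≡ 1.
  x = λ² - 3 - 3 = 1 - 6 ≡ 18; y = λ·(3 - 18) - 5 ≡ 3. → (18, 3)
3B: (18, 3) + (3, 5). λ = (5 - 3)/(3 - 18) ≡ 2/8 mod 23. 8⁻¹ ≡ 3 (mod 23), so λ ≡ 6.
  x = λ² - 18 - 3 = 36 - 21 ≡ 15; y = λ·(18 - 15) - 3 ≡ 15. → (15, 15)
3B = (15, 15).
Finally 2A + 3B:
(20, 21) + (15, 15). λ = (15 - 21)/(15 - 20) ≡ 17/18 mod 23. 18⁻¹ ≡ 9 (mod 23) since 18·9 = 162 ≡ 1, so λ ≡ 15.
  x = λ² - 20 - 15 = 225 - 35 ≡ 6; y = λ·(20 - 6) - 21 ≡ 5. → (6, 5)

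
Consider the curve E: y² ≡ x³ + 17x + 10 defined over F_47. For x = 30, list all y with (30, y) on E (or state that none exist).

5, 42

x³ + 17x + 10 = 27520 ≡ 25 (mod 47).
Square roots of 25 mod 47: 5 and 42 (since 5² = 25 ≡ 25).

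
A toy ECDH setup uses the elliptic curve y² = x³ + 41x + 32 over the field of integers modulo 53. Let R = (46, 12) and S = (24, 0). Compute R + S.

(49, 49)

(46, 12) + (24, 0). λ = (0 - 12)/(24 - 46) ≡ 41/31 mod 53. 31⁻¹ ≡ 12 (mod 53), so λ ≡ 15.
  x = λ² - 46 - 24 = 225 - 70 ≡ 49; y = λ·(46 - 49) - 12 ≡ 49. → (49, 49)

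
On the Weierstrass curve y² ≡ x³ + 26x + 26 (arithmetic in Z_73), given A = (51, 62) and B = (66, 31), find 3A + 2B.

(16, 42)

First 3A:
Repeated addition: build up to 3A.
2A: tangent at (51, 62): λ = (3·51² + 26)/(2·62) ≡ 18/51. 51⁻¹ ≡ 63 (mod 73), so λ ≡ 18·63 ≡ 39.
  x = λ² - 51 - 51 = 1521 - 102 ≡ 32; y = λ·(51 - 32) - 62 ≡ 22. → (32, 22)
3A: (32, 22) + (51, 62). λ = (62 - 22)/(51 - 32) ≡ 40/19 mod 73. 19⁻¹ ≡ 50 (mod 73), so λ ≡ 29.
  x = λ² - 32 - 51 = 841 - 83 ≡ 28; y = λ·(32 - 28) - 22 ≡ 21. → (28, 21)
3A = (28, 21).
Next 2B:
Repeated addition: build up to 2B.
2B: tangent at (66, 31): λ = (3·66² + 26)/(2·31) ≡ 27/62. 62⁻¹ ≡ 53 (mod 73), so λ ≡ 27·53 ≡ 44.
  x = λ² - 66 - 66 = 1936 - 132 ≡ 52; y = λ·(66 - 52) - 31 ≡ 1. → (52, 1)
2B = (52, 1).
Finally 3A + 2B:
(28, 21) + (52, 1). λ = (1 - 21)/(52 - 28) ≡ 53/24 mod 73. 24⁻¹ ≡ 70 (mod 73), so λ ≡ 60.
  x = λ² - 28 - 52 = 3600 - 80 ≡ 16; y = λ·(28 - 16) - 21 ≡ 42. → (16, 42)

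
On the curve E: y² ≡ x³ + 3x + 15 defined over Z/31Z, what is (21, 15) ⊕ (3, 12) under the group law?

(1, 9)

(21, 15) + (3, 12). λ = (12 - 15)/(3 - 21) ≡ 28/13 mod 31. 13⁻¹ ≡ 12 (mod 31), so λ ≡ 26.
  x = λ² - 21 - 3 = 676 - 24 ≡ 1; y = λ·(21 - 1) - 15 ≡ 9. → (1, 9)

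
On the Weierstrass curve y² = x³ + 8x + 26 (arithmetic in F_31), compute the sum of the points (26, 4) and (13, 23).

(26, 4) + (13, 23). λ = (23 - 4)/(13 - 26) ≡ 19/18 mod 31. 18⁻¹ ≡ 19 (mod 31), so λ ≡ 20.
  x = λ² - 26 - 13 = 400 - 39 ≡ 20; y = λ·(26 - 20) - 4 ≡ 23. → (20, 23)

(20, 23)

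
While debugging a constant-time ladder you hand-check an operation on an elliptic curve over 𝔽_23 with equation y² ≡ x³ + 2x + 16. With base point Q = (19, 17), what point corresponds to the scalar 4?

(20, 11)

Double-and-add on 4 = (100)₂. Start with Q = (19, 17) for the leading 1-bit.
double: tangent at (19, 17): λ = (3·19² + 2)/(2·17) ≡ 4/11. 11⁻¹ ≡ 21 (mod 23), so λ ≡ 4·21 ≡ 15.
  x = λ² - 19 - 19 = 225 - 38 ≡ 3; y = λ·(19 - 3) - 17 ≡ 16. → (3, 16)
double: tangent at (3, 16): λ = (3·3² + 2)/(2·16) ≡ 6/9. 9⁻¹ ≡ 18 (mod 23), so λ ≡ 6·18 ≡ 16.
  x = λ² - 3 - 3 = 256 - 6 ≡ 20; y = λ·(3 - 20) - 16 ≡ 11. → (20, 11)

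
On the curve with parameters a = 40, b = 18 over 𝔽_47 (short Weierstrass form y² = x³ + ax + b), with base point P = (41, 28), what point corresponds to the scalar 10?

Double-and-add on 10 = (1010)₂. Start with P = (41, 28) for the leading 1-bit.
double: tangent at (41, 28): λ = (3·41² + 40)/(2·28) ≡ 7/9. 9⁻¹ ≡ 21 (mod 47) since 9·21 = 189 ≡ 1, so λ ≡ 7·21 ≡ 6.
  x = λ² - 41 - 41 = 36 - 82 ≡ 1; y = λ·(41 - 1) - 28 ≡ 24. → (1, 24)
double: tangent at (1, 24): λ = (3·1² + 40)/(2·24) ≡ 43/1. 1⁻¹ ≡ 1 (mod 47) since 1·1 = 1 ≡ 1, so λ ≡ 43·1 ≡ 43.
  x = λ² - 1 - 1 = 1849 - 2 ≡ 14; y = λ·(1 - 14) - 24 ≡ 28. → (14, 28)
add P: (14, 28) + (41, 28). λ = (28 - 28)/(41 - 14) ≡ 0/27 mod 47. 27⁻¹ ≡ 7 (mod 47), so λ ≡ 0.
  x = λ² - 14 - 41 = 0 - 55 ≡ 39; y = λ·(14 - 39) - 28 ≡ 19. → (39, 19)
double: tangent at (39, 19): λ = (3·39² + 40)/(2·19) ≡ 44/38. 38⁻¹ ≡ 26 (mod 47) since 38·26 = 988 ≡ 1, so λ ≡ 44·26 ≡ 16.
  x = λ² - 39 - 39 = 256 - 78 ≡ 37; y = λ·(39 - 37) - 19 ≡ 13. → (37, 13)

(37, 13)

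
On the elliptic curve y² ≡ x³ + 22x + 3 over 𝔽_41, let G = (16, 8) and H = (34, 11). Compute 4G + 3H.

(11, 10)

First 4G:
Double-and-add on 4 = (100)₂. Start with G = (16, 8) for the leading 1-bit.
double: tangent at (16, 8): λ = (3·16² + 22)/(2·8) ≡ 11/16. 16⁻¹ ≡ 18 (mod 41), so λ ≡ 11·18 ≡ 34.
  x = λ² - 16 - 16 = 1156 - 32 ≡ 17; y = λ·(16 - 17) - 8 ≡ 40. → (17, 40)
double: tangent at (17, 40): λ = (3·17² + 22)/(2·40) ≡ 28/39. 39⁻¹ ≡ 20 (mod 41), so λ ≡ 28·20 ≡ 27.
  x = λ² - 17 - 17 = 729 - 34 ≡ 39; y = λ·(17 - 39) - 40 ≡ 22. → (39, 22)
4G = (39, 22).
Next 3H:
Repeated addition: build up to 3H.
2H: tangent at (34, 11): λ = (3·34² + 22)/(2·11) ≡ 5/22. 22⁻¹ ≡ 28 (mod 41), so λ ≡ 5·28 ≡ 17.
  x = λ² - 34 - 34 = 289 - 68 ≡ 16; y = λ·(34 - 16) - 11 ≡ 8. → (16, 8)
3H: (16, 8) + (34, 11). λ = (11 - 8)/(34 - 16) ≡ 3/18 mod 41. 18⁻¹ ≡ 16 (mod 41), so λ ≡ 7.
  x = λ² - 16 - 34 = 49 - 50 ≡ 40; y = λ·(16 - 40) - 8 ≡ 29. → (40, 29)
3H = (40, 29).
Finally 4G + 3H:
(39, 22) + (40, 29). λ = (29 - 22)/(40 - 39) ≡ 7/1 mod 41. 1⁻¹ ≡ 1 (mod 41), so λ ≡ 7.
  x = λ² - 39 - 40 = 49 - 79 ≡ 11; y = λ·(39 - 11) - 22 ≡ 10. → (11, 10)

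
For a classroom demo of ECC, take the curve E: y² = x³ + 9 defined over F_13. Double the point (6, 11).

tangent at (6, 11): λ = (3·6² + 0)/(2·11) ≡ 4/9. 9⁻¹ ≡ 3 (mod 13), so λ ≡ 4·3 ≡ 12.
  x = λ² - 6 - 6 = 144 - 12 ≡ 2; y = λ·(6 - 2) - 11 ≡ 11. → (2, 11)

(2, 11)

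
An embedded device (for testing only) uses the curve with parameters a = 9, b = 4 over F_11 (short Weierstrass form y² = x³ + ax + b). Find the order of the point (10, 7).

9

2P: tangent at (10, 7): λ = (3·10² + 9)/(2·7) ≡ 1/3. 3⁻¹ ≡ 4 (mod 11) since 3·4 = 12 ≡ 1, so λ ≡ 1·4 ≡ 4.
  x = λ² - 10 - 10 = 16 - 20 ≡ 7; y = λ·(10 - 7) - 7 ≡ 5. → (7, 5)
3P: (7, 5) + (10, 7). λ = (7 - 5)/(10 - 7) ≡ 2/3 mod 11. 3⁻¹ ≡ 4 (mod 11), so λ ≡ 8.
  x = λ² - 7 - 10 = 64 - 17 ≡ 3; y = λ·(7 - 3) - 5 ≡ 5. → (3, 5)
4P: (3, 5) + (10, 7). λ = (7 - 5)/(10 - 3) ≡ 2/7 mod 11. 7⁻¹ ≡ 8 (mod 11), so λ ≡ 5.
  x = λ² - 3 - 10 = 25 - 13 ≡ 1; y = λ·(3 - 1) - 5 ≡ 5. → (1, 5)
5P: (1, 5) + (10, 7). λ = (7 - 5)/(10 - 1) ≡ 2/9 mod 11. 9⁻¹ ≡ 5 (mod 11), so λ ≡ 10.
  x = λ² - 1 - 10 = 100 - 11 ≡ 1; y = λ·(1 - 1) - 5 ≡ 6. → (1, 6)
6P: (1, 6) + (10, 7). λ = (7 - 6)/(10 - 1) ≡ 1/9 mod 11. 9⁻¹ ≡ 5 (mod 11), so λ ≡ 5.
  x = λ² - 1 - 10 = 25 - 11 ≡ 3; y = λ·(1 - 3) - 6 ≡ 6. → (3, 6)
7P: (3, 6) + (10, 7). λ = (7 - 6)/(10 - 3) ≡ 1/7 mod 11. 7⁻¹ ≡ 8 (mod 11) since 7·8 = 56 ≡ 1, so λ ≡ 8.
  x = λ² - 3 - 10 = 64 - 13 ≡ 7; y = λ·(3 - 7) - 6 ≡ 6. → (7, 6)
8P: (7, 6) + (10, 7). λ = (7 - 6)/(10 - 7) ≡ 1/3 mod 11. 3⁻¹ ≡ 4 (mod 11), so λ ≡ 4.
  x = λ² - 7 - 10 = 16 - 17 ≡ 10; y = λ·(7 - 10) - 6 ≡ 4. → (10, 4)
9P: (10, 4) + (10, 7): same x and y₁ ≡ -y₂, so the sum is O.
9P = O, so the order is 9.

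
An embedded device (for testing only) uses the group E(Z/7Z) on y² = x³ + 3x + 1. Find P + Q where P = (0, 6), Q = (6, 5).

(0, 6) + (6, 5). λ = (5 - 6)/(6 - 0) ≡ 6/6 mod 7. 6⁻¹ ≡ 6 (mod 7), so λ ≡ 1.
  x = λ² - 0 - 6 = 1 - 6 ≡ 2; y = λ·(0 - 2) - 6 ≡ 6. → (2, 6)

(2, 6)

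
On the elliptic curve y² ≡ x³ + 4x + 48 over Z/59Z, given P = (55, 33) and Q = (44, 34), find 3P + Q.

First 3P:
Repeated addition: build up to 3P.
2P: tangent at (55, 33): λ = (3·55² + 4)/(2·33) ≡ 52/7. 7⁻¹ ≡ 17 (mod 59), so λ ≡ 52·17 ≡ 58.
  x = λ² - 55 - 55 = 3364 - 110 ≡ 9; y = λ·(55 - 9) - 33 ≡ 39. → (9, 39)
3P: (9, 39) + (55, 33). λ = (33 - 39)/(55 - 9) ≡ 53/46 mod 59. 46⁻¹ ≡ 9 (mod 59), so λ ≡ 5.
  x = λ² - 9 - 55 = 25 - 64 ≡ 20; y = λ·(9 - 20) - 39 ≡ 24. → (20, 24)
3P = (20, 24).
Finally 3P + Q:
(20, 24) + (44, 34). λ = (34 - 24)/(44 - 20) ≡ 10/24 mod 59. 24⁻¹ ≡ 32 (mod 59), so λ ≡ 25.
  x = λ² - 20 - 44 = 625 - 64 ≡ 30; y = λ·(20 - 30) - 24 ≡ 21. → (30, 21)

(30, 21)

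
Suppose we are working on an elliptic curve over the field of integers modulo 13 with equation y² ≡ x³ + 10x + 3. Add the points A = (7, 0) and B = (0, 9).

(5, 3)

(7, 0) + (0, 9). λ = (9 - 0)/(0 - 7) ≡ 9/6 mod 13. 6⁻¹ ≡ 11 (mod 13) since 6·11 = 66 ≡ 1, so λ ≡ 8.
  x = λ² - 7 - 0 = 64 - 7 ≡ 5; y = λ·(7 - 5) - 0 ≡ 3. → (5, 3)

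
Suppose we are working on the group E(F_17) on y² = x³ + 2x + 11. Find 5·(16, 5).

(11, 15)

Write G = (16, 5).
Repeated addition: build up to 5G.
2G: tangent at (16, 5): λ = (3·16² + 2)/(2·5) ≡ 5/10. 10⁻¹ ≡ 12 (mod 17) since 10·12 = 120 ≡ 1, so λ ≡ 5·12 ≡ 9.
  x = λ² - 16 - 16 = 81 - 32 ≡ 15; y = λ·(16 - 15) - 5 ≡ 4. → (15, 4)
3G: (15, 4) + (16, 5). λ = (5 - 4)/(16 - 15) ≡ 1/1 mod 17. 1⁻¹ ≡ 1 (mod 17), so λ ≡ 1.
  x = λ² - 15 - 16 = 1 - 31 ≡ 4; y = λ·(15 - 4) - 4 ≡ 7. → (4, 7)
4G: (4, 7) + (16, 5). λ = (5 - 7)/(16 - 4) ≡ 15/12 mod 17. 12⁻¹ ≡ 10 (mod 17), so λ ≡ 14.
  x = λ² - 4 - 16 = 196 - 20 ≡ 6; y = λ·(4 - 6) - 7 ≡ 16. → (6, 16)
5G: (6, 16) + (16, 5). λ = (5 - 16)/(16 - 6) ≡ 6/10 mod 17. 10⁻¹ ≡ 12 (mod 17) since 10·12 = 120 ≡ 1, so λ ≡ 4.
  x = λ² - 6 - 16 = 16 - 22 ≡ 11; y = λ·(6 - 11) - 16 ≡ 15. → (11, 15)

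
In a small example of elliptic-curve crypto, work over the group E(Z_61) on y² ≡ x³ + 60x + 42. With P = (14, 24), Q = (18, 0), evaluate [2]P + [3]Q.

First 2P:
Repeated addition: build up to 2P.
2P: tangent at (14, 24): λ = (3·14² + 60)/(2·24) ≡ 38/48. 48⁻¹ ≡ 14 (mod 61) since 48·14 = 672 ≡ 1, so λ ≡ 38·14 ≡ 44.
  x = λ² - 14 - 14 = 1936 - 28 ≡ 17; y = λ·(14 - 17) - 24 ≡ 27. → (17, 27)
2P = (17, 27).
Next 3Q:
Repeated addition: build up to 3Q.
2Q: (18, 0) + (18, 0): same x and y₁ ≡ -y₂, so the sum is 𝒪.
3Q: 𝒪 + (18, 0) = (18, 0) (identity).
3Q = (18, 0).
Finally 2P + 3Q:
(17, 27) + (18, 0). λ = (0 - 27)/(18 - 17) ≡ 34/1 mod 61. 1⁻¹ ≡ 1 (mod 61), so λ ≡ 34.
  x = λ² - 17 - 18 = 1156 - 35 ≡ 23; y = λ·(17 - 23) - 27 ≡ 13. → (23, 13)

(23, 13)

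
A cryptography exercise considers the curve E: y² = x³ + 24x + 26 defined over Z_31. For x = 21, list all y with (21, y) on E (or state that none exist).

x³ + 24x + 26 = 9791 ≡ 26 (mod 31).
26 is a non-residue mod 31; no y exists.

none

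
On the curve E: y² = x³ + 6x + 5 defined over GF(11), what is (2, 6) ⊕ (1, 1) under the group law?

(2, 6) + (1, 1). λ = (1 - 6)/(1 - 2) ≡ 6/10 mod 11. 10⁻¹ ≡ 10 (mod 11) since 10·10 = 100 ≡ 1, so λ ≡ 5.
  x = λ² - 2 - 1 = 25 - 3 ≡ 0; y = λ·(2 - 0) - 6 ≡ 4. → (0, 4)

(0, 4)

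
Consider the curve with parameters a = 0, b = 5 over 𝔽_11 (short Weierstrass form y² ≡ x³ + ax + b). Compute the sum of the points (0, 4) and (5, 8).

(4, 6)

(0, 4) + (5, 8). λ = (8 - 4)/(5 - 0) ≡ 4/5 mod 11. 5⁻¹ ≡ 9 (mod 11), so λ ≡ 3.
  x = λ² - 0 - 5 = 9 - 5 ≡ 4; y = λ·(0 - 4) - 4 ≡ 6. → (4, 6)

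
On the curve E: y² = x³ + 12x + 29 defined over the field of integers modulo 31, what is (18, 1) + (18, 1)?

tangent at (18, 1): λ = (3·18² + 12)/(2·1) ≡ 23/2. 2⁻¹ ≡ 16 (mod 31), so λ ≡ 23·16 ≡ 27.
  x = λ² - 18 - 18 = 729 - 36 ≡ 11; y = λ·(18 - 11) - 1 ≡ 2. → (11, 2)

(11, 2)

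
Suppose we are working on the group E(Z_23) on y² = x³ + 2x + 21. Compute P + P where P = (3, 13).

tangent at (3, 13): λ = (3·3² + 2)/(2·13) ≡ 6/3. 3⁻¹ ≡ 8 (mod 23) since 3·8 = 24 ≡ 1, so λ ≡ 6·8 ≡ 2.
  x = λ² - 3 - 3 = 4 - 6 ≡ 21; y = λ·(3 - 21) - 13 ≡ 20. → (21, 20)

(21, 20)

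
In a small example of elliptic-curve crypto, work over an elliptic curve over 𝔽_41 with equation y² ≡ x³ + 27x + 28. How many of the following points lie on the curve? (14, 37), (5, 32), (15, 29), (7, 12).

0

(14, 37): 37² ≡ 16, rhs ≡ 34 → off.
(5, 32): 32² ≡ 40, rhs ≡ 1 → off.
(15, 29): 29² ≡ 21, rhs ≡ 36 → off.
(7, 12): 12² ≡ 21, rhs ≡ 27 → off.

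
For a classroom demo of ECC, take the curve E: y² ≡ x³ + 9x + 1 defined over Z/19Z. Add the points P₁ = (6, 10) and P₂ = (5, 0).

(6, 10) + (5, 0). λ = (0 - 10)/(5 - 6) ≡ 9/18 mod 19. 18⁻¹ ≡ 18 (mod 19) since 18·18 = 324 ≡ 1, so λ ≡ 10.
  x = λ² - 6 - 5 = 100 - 11 ≡ 13; y = λ·(6 - 13) - 10 ≡ 15. → (13, 15)

(13, 15)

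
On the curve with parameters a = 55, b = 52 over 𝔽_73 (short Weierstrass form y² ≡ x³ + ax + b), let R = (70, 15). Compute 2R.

(55, 26)

tangent at (70, 15): λ = (3·70² + 55)/(2·15) ≡ 9/30. 30⁻¹ ≡ 56 (mod 73), so λ ≡ 9·56 ≡ 66.
  x = λ² - 70 - 70 = 4356 - 140 ≡ 55; y = λ·(70 - 55) - 15 ≡ 26. → (55, 26)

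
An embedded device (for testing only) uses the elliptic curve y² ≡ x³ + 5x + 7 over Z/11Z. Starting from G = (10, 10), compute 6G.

Double-and-add on 6 = (110)₂. Start with G = (10, 10) for the leading 1-bit.
double: tangent at (10, 10): λ = (3·10² + 5)/(2·10) ≡ 8/9. 9⁻¹ ≡ 5 (mod 11) since 9·5 = 45 ≡ 1, so λ ≡ 8·5 ≡ 7.
  x = λ² - 10 - 10 = 49 - 20 ≡ 7; y = λ·(10 - 7) - 10 ≡ 0. → (7, 0)
add G: (7, 0) + (10, 10). λ = (10 - 0)/(10 - 7) ≡ 10/3 mod 11. 3⁻¹ ≡ 4 (mod 11), so λ ≡ 7.
  x = λ² - 7 - 10 = 49 - 17 ≡ 10; y = λ·(7 - 10) - 0 ≡ 1. → (10, 1)
double: tangent at (10, 1): λ = (3·10² + 5)/(2·1) ≡ 8/2. 2⁻¹ ≡ 6 (mod 11), so λ ≡ 8·6 ≡ 4.
  x = λ² - 10 - 10 = 16 - 20 ≡ 7; y = λ·(10 - 7) - 1 ≡ 0. → (7, 0)

(7, 0)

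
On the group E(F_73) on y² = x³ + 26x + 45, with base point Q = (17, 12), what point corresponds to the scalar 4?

Double-and-add on 4 = (100)₂. Start with Q = (17, 12) for the leading 1-bit.
double: tangent at (17, 12): λ = (3·17² + 26)/(2·12) ≡ 17/24. 24⁻¹ ≡ 70 (mod 73), so λ ≡ 17·70 ≡ 22.
  x = λ² - 17 - 17 = 484 - 34 ≡ 12; y = λ·(17 - 12) - 12 ≡ 25. → (12, 25)
double: tangent at (12, 25): λ = (3·12² + 26)/(2·25) ≡ 20/50. 50⁻¹ ≡ 19 (mod 73), so λ ≡ 20·19 ≡ 15.
  x = λ² - 12 - 12 = 225 - 24 ≡ 55; y = λ·(12 - 55) - 25 ≡ 60. → (55, 60)

(55, 60)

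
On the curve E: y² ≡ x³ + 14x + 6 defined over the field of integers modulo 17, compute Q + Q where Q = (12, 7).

(8, 16)

tangent at (12, 7): λ = (3·12² + 14)/(2·7) ≡ 4/14. 14⁻¹ ≡ 11 (mod 17), so λ ≡ 4·11 ≡ 10.
  x = λ² - 12 - 12 = 100 - 24 ≡ 8; y = λ·(12 - 8) - 7 ≡ 16. → (8, 16)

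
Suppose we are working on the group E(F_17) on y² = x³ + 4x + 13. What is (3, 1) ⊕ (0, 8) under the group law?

(10, 4)

(3, 1) + (0, 8). λ = (8 - 1)/(0 - 3) ≡ 7/14 mod 17. 14⁻¹ ≡ 11 (mod 17), so λ ≡ 9.
  x = λ² - 3 - 0 = 81 - 3 ≡ 10; y = λ·(3 - 10) - 1 ≡ 4. → (10, 4)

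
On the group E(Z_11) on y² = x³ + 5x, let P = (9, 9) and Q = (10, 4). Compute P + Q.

(9, 9) + (10, 4). λ = (4 - 9)/(10 - 9) ≡ 6/1 mod 11. 1⁻¹ ≡ 1 (mod 11), so λ ≡ 6.
  x = λ² - 9 - 10 = 36 - 19 ≡ 6; y = λ·(9 - 6) - 9 ≡ 9. → (6, 9)

(6, 9)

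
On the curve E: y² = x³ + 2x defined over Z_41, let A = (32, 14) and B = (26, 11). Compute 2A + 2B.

First 2A:
Repeated addition: build up to 2A.
2A: tangent at (32, 14): λ = (3·32² + 2)/(2·14) ≡ 40/28. 28⁻¹ ≡ 22 (mod 41), so λ ≡ 40·22 ≡ 19.
  x = λ² - 32 - 32 = 361 - 64 ≡ 10; y = λ·(32 - 10) - 14 ≡ 35. → (10, 35)
2A = (10, 35).
Next 2B:
Repeated addition: build up to 2B.
2B: tangent at (26, 11): λ = (3·26² + 2)/(2·11) ≡ 21/22. 22⁻¹ ≡ 28 (mod 41), so λ ≡ 21·28 ≡ 14.
  x = λ² - 26 - 26 = 196 - 52 ≡ 21; y = λ·(26 - 21) - 11 ≡ 18. → (21, 18)
2B = (21, 18).
Finally 2A + 2B:
(10, 35) + (21, 18). λ = (18 - 35)/(21 - 10) ≡ 24/11 mod 41. 11⁻¹ ≡ 15 (mod 41) since 11·15 = 165 ≡ 1, so λ ≡ 32.
  x = λ² - 10 - 21 = 1024 - 31 ≡ 9; y = λ·(10 - 9) - 35 ≡ 38. → (9, 38)

(9, 38)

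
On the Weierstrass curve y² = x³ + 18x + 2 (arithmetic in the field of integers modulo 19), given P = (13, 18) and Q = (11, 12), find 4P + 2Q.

First 4P:
Repeated addition: build up to 4P.
2P: tangent at (13, 18): λ = (3·13² + 18)/(2·18) ≡ 12/17. 17⁻¹ ≡ 9 (mod 19), so λ ≡ 12·9 ≡ 13.
  x = λ² - 13 - 13 = 169 - 26 ≡ 10; y = λ·(13 - 10) - 18 ≡ 2. → (10, 2)
3P: (10, 2) + (13, 18). λ = (18 - 2)/(13 - 10) ≡ 16/3 mod 19. 3⁻¹ ≡ 13 (mod 19) since 3·13 = 39 ≡ 1, so λ ≡ 18.
  x = λ² - 10 - 13 = 324 - 23 ≡ 16; y = λ·(10 - 16) - 2 ≡ 4. → (16, 4)
4P: (16, 4) + (13, 18). λ = (18 - 4)/(13 - 16) ≡ 14/16 mod 19. 16⁻¹ ≡ 6 (mod 19), so λ ≡ 8.
  x = λ² - 16 - 13 = 64 - 29 ≡ 16; y = λ·(16 - 16) - 4 ≡ 15. → (16, 15)
4P = (16, 15).
Next 2Q:
Repeated addition: build up to 2Q.
2Q: tangent at (11, 12): λ = (3·11² + 18)/(2·12) ≡ 1/5. 5⁻¹ ≡ 4 (mod 19), so λ ≡ 1·4 ≡ 4.
  x = λ² - 11 - 11 = 16 - 22 ≡ 13; y = λ·(11 - 13) - 12 ≡ 18. → (13, 18)
2Q = (13, 18).
Finally 4P + 2Q:
(16, 15) + (13, 18). λ = (18 - 15)/(13 - 16) ≡ 3/16 mod 19. 16⁻¹ ≡ 6 (mod 19), so λ ≡ 18.
  x = λ² - 16 - 13 = 324 - 29 ≡ 10; y = λ·(16 - 10) - 15 ≡ 17. → (10, 17)

(10, 17)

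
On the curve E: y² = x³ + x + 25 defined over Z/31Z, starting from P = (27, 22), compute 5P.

(16, 18)

Double-and-add on 5 = (101)₂. Start with P = (27, 22) for the leading 1-bit.
double: tangent at (27, 22): λ = (3·27² + 1)/(2·22) ≡ 18/13. 13⁻¹ ≡ 12 (mod 31), so λ ≡ 18·12 ≡ 30.
  x = λ² - 27 - 27 = 900 - 54 ≡ 9; y = λ·(27 - 9) - 22 ≡ 22. → (9, 22)
double: tangent at (9, 22): λ = (3·9² + 1)/(2·22) ≡ 27/13. 13⁻¹ ≡ 12 (mod 31) since 13·12 = 156 ≡ 1, so λ ≡ 27·12 ≡ 14.
  x = λ² - 9 - 9 = 196 - 18 ≡ 23; y = λ·(9 - 23) - 22 ≡ 30. → (23, 30)
add P: (23, 30) + (27, 22). λ = (22 - 30)/(27 - 23) ≡ 23/4 mod 31. 4⁻¹ ≡ 8 (mod 31) since 4·8 = 32 ≡ 1, so λ ≡ 29.
  x = λ² - 23 - 27 = 841 - 50 ≡ 16; y = λ·(23 - 16) - 30 ≡ 18. → (16, 18)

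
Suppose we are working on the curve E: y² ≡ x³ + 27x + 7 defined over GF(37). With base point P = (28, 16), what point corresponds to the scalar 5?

(34, 26)

Double-and-add on 5 = (101)₂. Start with P = (28, 16) for the leading 1-bit.
double: tangent at (28, 16): λ = (3·28² + 27)/(2·16) ≡ 11/32. 32⁻¹ ≡ 22 (mod 37) since 32·22 = 704 ≡ 1, so λ ≡ 11·22 ≡ 20.
  x = λ² - 28 - 28 = 400 - 56 ≡ 11; y = λ·(28 - 11) - 16 ≡ 28. → (11, 28)
double: tangent at (11, 28): λ = (3·11² + 27)/(2·28) ≡ 20/19. 19⁻¹ ≡ 2 (mod 37) since 19·2 = 38 ≡ 1, so λ ≡ 20·2 ≡ 3.
  x = λ² - 11 - 11 = 9 - 22 ≡ 24; y = λ·(11 - 24) - 28 ≡ 7. → (24, 7)
add P: (24, 7) + (28, 16). λ = (16 - 7)/(28 - 24) ≡ 9/4 mod 37. 4⁻¹ ≡ 28 (mod 37), so λ ≡ 30.
  x = λ² - 24 - 28 = 900 - 52 ≡ 34; y = λ·(24 - 34) - 7 ≡ 26. → (34, 26)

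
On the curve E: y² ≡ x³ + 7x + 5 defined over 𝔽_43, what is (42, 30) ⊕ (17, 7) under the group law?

(42, 30) + (17, 7). λ = (7 - 30)/(17 - 42) ≡ 20/18 mod 43. 18⁻¹ ≡ 12 (mod 43), so λ ≡ 25.
  x = λ² - 42 - 17 = 625 - 59 ≡ 7; y = λ·(42 - 7) - 30 ≡ 28. → (7, 28)

(7, 28)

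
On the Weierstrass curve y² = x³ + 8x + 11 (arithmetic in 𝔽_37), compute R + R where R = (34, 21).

tangent at (34, 21): λ = (3·34² + 8)/(2·21) ≡ 35/5. 5⁻¹ ≡ 15 (mod 37), so λ ≡ 35·15 ≡ 7.
  x = λ² - 34 - 34 = 49 - 68 ≡ 18; y = λ·(34 - 18) - 21 ≡ 17. → (18, 17)

(18, 17)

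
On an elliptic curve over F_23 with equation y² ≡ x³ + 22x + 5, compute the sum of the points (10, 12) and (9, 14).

(8, 7)

(10, 12) + (9, 14). λ = (14 - 12)/(9 - 10) ≡ 2/22 mod 23. 22⁻¹ ≡ 22 (mod 23) since 22·22 = 484 ≡ 1, so λ ≡ 21.
  x = λ² - 10 - 9 = 441 - 19 ≡ 8; y = λ·(10 - 8) - 12 ≡ 7. → (8, 7)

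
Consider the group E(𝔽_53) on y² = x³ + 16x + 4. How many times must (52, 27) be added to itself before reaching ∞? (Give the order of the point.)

2P: tangent at (52, 27): λ = (3·52² + 16)/(2·27) ≡ 19/1. 1⁻¹ ≡ 1 (mod 53), so λ ≡ 19·1 ≡ 19.
  x = λ² - 52 - 52 = 361 - 104 ≡ 45; y = λ·(52 - 45) - 27 ≡ 0. → (45, 0)
3P: (45, 0) + (52, 27). λ = (27 - 0)/(52 - 45) ≡ 27/7 mod 53. 7⁻¹ ≡ 38 (mod 53), so λ ≡ 19.
  x = λ² - 45 - 52 = 361 - 97 ≡ 52; y = λ·(45 - 52) - 0 ≡ 26. → (52, 26)
4P: (52, 26) + (52, 27): same x and y₁ ≡ -y₂, so the sum is ∞.
4P = ∞, so the order is 4.

4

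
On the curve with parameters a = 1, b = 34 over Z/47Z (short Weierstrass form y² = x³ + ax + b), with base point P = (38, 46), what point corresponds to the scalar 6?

Repeated addition: build up to 6P.
2P: tangent at (38, 46): λ = (3·38² + 1)/(2·46) ≡ 9/45. 45⁻¹ ≡ 23 (mod 47) since 45·23 = 1035 ≡ 1, so λ ≡ 9·23 ≡ 19.
  x = λ² - 38 - 38 = 361 - 76 ≡ 3; y = λ·(38 - 3) - 46 ≡ 8. → (3, 8)
3P: (3, 8) + (38, 46). λ = (46 - 8)/(38 - 3) ≡ 38/35 mod 47. 35⁻¹ ≡ 43 (mod 47) since 35·43 = 1505 ≡ 1, so λ ≡ 36.
  x = λ² - 3 - 38 = 1296 - 41 ≡ 33; y = λ·(3 - 33) - 8 ≡ 40. → (33, 40)
4P: (33, 40) + (38, 46). λ = (46 - 40)/(38 - 33) ≡ 6/5 mod 47. 5⁻¹ ≡ 19 (mod 47) since 5·19 = 95 ≡ 1, so λ ≡ 20.
  x = λ² - 33 - 38 = 400 - 71 ≡ 0; y = λ·(33 - 0) - 40 ≡ 9. → (0, 9)
5P: (0, 9) + (38, 46). λ = (46 - 9)/(38 - 0) ≡ 37/38 mod 47. 38⁻¹ ≡ 26 (mod 47) since 38·26 = 988 ≡ 1, so λ ≡ 22.
  x = λ² - 0 - 38 = 484 - 38 ≡ 23; y = λ·(0 - 23) - 9 ≡ 2. → (23, 2)
6P: (23, 2) + (38, 46). λ = (46 - 2)/(38 - 23) ≡ 44/15 mod 47. 15⁻¹ ≡ 22 (mod 47), so λ ≡ 28.
  x = λ² - 23 - 38 = 784 - 61 ≡ 18; y = λ·(23 - 18) - 2 ≡ 44. → (18, 44)

(18, 44)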